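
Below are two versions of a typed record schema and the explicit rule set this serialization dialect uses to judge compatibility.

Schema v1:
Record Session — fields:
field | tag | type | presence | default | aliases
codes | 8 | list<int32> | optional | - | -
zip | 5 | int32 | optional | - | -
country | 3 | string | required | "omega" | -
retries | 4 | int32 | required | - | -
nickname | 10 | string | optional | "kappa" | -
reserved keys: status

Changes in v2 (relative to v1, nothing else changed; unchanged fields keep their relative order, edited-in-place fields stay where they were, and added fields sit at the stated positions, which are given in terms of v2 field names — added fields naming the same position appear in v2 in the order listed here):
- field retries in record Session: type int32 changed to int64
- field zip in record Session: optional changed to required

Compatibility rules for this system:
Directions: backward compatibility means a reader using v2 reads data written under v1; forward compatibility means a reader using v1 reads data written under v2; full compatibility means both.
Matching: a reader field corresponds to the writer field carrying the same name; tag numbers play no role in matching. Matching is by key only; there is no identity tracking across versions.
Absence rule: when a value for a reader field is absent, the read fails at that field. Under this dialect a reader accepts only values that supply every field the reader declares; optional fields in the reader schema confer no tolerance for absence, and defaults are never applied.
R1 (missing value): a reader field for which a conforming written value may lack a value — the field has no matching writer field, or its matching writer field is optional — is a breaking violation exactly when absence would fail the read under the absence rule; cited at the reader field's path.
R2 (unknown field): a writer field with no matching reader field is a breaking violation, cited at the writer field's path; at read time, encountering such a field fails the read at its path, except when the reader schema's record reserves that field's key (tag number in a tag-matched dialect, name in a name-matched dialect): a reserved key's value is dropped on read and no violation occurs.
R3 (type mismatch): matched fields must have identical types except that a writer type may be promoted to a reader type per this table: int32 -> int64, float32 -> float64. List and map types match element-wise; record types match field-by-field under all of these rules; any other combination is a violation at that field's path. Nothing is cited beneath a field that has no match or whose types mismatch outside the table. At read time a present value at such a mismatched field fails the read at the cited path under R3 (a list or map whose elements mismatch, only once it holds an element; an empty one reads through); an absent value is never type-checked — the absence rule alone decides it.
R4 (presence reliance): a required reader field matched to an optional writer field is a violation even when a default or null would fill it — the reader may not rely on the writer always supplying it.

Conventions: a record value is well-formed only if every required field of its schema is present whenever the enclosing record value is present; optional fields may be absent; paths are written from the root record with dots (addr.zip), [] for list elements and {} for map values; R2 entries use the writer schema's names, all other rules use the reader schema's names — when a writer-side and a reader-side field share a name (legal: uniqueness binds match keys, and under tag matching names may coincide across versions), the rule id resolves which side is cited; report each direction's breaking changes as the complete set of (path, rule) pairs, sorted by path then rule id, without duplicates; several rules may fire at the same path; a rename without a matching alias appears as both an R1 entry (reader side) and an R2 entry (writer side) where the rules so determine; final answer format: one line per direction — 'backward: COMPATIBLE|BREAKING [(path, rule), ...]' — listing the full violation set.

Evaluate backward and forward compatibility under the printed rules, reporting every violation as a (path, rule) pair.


in Session below, arrows point writer -> reader
backward analysis of Session with v2 as reader and v1 as writer:
  codes <- codes (list<int32> -> list<int32>, writer optional)
  zip <- zip (int32 -> int32, writer optional)
  country <- country (string -> string, writer required)
  retries <- retries (int32 -> int64, writer required)
  nickname <- nickname (string -> string, writer optional)
  rule R1 violated at codes
  rule R1 violated at nickname
  rule R1 violated at zip
  rule R4 violated at zip
  => backward: BREAKING (4)
forward analysis of Session with v1 as reader and v2 as writer:
  codes <- codes (list<int32> -> list<int32>, writer optional)
  zip <- zip (int32 -> int32, writer required)
  country <- country (string -> string, writer required)
  retries <- retries (int64 -> int32, writer required)
  nickname <- nickname (string -> string, writer optional)
  rule R1 violated at codes
  rule R1 violated at nickname
  rule R3 violated at retries
  => forward: BREAKING (3)

backward: BREAKING [(codes, R1), (nickname, R1), (zip, R1), (zip, R4)]; forward: BREAKING [(codes, R1), (nickname, R1), (retries, R3)]


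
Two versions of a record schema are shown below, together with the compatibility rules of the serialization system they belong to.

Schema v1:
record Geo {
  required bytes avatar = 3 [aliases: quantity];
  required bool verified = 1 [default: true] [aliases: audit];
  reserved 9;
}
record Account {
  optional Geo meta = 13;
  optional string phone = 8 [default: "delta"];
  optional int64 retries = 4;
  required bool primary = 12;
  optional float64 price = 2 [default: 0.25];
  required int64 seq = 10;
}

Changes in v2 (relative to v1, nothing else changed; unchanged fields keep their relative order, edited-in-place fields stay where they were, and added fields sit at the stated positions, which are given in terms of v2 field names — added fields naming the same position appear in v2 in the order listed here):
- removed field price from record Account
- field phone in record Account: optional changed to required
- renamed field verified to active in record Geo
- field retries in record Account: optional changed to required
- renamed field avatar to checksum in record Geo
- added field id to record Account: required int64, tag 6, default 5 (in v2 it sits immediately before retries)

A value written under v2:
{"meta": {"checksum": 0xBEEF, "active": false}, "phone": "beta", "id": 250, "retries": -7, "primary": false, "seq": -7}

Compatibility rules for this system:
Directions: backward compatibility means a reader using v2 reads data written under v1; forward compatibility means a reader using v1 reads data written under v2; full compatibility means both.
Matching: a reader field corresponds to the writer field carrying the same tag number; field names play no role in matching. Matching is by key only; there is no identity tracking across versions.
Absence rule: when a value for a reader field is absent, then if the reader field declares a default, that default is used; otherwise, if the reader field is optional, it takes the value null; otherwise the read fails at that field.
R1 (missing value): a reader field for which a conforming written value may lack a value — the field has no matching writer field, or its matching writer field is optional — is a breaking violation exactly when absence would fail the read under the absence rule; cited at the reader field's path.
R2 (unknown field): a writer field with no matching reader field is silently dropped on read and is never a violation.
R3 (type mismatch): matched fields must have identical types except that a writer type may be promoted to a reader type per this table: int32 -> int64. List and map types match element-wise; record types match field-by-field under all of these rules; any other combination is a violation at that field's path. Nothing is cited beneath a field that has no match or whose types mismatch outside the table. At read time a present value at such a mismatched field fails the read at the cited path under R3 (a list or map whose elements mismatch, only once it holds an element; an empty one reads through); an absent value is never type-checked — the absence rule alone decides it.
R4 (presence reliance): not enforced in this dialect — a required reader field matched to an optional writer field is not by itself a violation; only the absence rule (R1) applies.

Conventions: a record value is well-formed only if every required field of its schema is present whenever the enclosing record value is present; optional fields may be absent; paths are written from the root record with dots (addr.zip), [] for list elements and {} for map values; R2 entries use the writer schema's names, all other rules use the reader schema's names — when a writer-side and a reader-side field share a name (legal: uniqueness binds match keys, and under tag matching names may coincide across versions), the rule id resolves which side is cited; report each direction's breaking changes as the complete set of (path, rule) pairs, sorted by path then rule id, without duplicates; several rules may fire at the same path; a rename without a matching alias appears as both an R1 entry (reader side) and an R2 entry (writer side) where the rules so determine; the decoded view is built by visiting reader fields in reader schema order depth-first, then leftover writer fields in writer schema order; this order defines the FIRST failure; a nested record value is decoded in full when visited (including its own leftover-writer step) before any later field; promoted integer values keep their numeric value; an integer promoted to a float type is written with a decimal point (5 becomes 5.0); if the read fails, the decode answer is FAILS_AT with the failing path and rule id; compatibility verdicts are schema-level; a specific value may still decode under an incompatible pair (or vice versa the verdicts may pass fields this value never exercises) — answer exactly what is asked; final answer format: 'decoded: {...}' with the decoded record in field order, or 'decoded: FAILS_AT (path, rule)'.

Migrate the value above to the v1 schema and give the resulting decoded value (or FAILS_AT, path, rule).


decoded: {"meta": {"avatar": 0xBEEF, "verified": false}, "phone": "beta", "retries": -7, "primary": false, "price": 0.25, "seq": -7}

arrows below run writer -> reader for Account
migrating the Account value to v1:
  meta.avatar := 0xBEEF (from writer checksum)
  meta.verified := false (from writer active)
  phone := "beta"
  retries := -7
  primary := false
  price := 0.25 (absent -> default)
  seq := -7
  writer id: unknown -> dropped
  => decoded: {"meta": {"avatar": 0xBEEF, "verified": false}, "phone": "beta", "retries": -7, "primary": false, "price": 0.25, "seq": -7}
the rest of the Account diff is inert for this question:
  removed field price from record Account -> fires no rule on Account under this dialect and leaves the result unchanged
  field phone in record Account: optional changed to required -> fires no rule on Account under this dialect and leaves the result unchanged
  renamed field verified to active in record Geo -> fires no rule on Account under this dialect and leaves the result unchanged
  field retries in record Account: optional changed to required -> a verdict-level change on Account — the shown value reads the same
  renamed field avatar to checksum in record Geo -> fires no rule on Account under this dialect and leaves the result unchanged
  added field id to record Account: required int64, tag 6, default 5 (in v2 it sits immediately before retries) -> fires no rule on Account under this dialect and leaves the result unchanged


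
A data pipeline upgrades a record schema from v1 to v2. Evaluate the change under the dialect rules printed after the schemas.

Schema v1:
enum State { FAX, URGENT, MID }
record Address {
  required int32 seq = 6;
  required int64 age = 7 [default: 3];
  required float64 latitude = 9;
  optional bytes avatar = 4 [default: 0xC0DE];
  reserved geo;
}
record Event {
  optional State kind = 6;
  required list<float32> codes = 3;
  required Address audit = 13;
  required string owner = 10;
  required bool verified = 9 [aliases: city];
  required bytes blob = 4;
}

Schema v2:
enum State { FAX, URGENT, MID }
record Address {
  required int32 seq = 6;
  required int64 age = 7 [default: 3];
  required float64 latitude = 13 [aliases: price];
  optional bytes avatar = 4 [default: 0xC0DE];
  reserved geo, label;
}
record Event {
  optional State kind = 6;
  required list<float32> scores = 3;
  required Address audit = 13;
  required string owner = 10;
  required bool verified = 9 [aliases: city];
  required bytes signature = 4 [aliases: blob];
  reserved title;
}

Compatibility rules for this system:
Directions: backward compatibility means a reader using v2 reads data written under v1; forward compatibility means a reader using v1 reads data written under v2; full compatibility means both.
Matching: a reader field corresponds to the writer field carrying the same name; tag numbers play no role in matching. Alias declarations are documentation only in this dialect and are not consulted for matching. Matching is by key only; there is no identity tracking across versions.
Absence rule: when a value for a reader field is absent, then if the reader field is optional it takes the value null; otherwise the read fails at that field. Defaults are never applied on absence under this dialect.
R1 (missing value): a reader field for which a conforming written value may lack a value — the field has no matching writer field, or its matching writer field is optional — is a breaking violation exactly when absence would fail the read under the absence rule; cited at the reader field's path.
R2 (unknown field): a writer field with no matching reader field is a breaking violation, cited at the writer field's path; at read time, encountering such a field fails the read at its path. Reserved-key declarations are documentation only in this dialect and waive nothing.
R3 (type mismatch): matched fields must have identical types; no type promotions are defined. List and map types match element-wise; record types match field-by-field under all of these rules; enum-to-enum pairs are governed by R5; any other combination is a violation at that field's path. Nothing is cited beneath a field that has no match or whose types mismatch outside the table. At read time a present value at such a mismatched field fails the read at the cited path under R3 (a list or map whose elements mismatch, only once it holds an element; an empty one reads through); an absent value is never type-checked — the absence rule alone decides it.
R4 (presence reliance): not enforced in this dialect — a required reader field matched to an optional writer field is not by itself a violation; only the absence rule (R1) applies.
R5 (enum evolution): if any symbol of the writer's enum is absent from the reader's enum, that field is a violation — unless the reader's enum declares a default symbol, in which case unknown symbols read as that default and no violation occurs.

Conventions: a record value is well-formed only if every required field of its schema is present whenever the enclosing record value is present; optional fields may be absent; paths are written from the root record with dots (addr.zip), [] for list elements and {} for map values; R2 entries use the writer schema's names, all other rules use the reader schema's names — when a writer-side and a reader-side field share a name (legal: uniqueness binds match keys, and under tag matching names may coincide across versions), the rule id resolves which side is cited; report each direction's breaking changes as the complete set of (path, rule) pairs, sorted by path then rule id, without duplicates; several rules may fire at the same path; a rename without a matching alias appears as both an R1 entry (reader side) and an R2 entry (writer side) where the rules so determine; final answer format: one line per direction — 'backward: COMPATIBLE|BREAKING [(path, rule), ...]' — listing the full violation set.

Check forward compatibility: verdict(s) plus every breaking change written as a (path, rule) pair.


in Event below, arrows point writer -> reader
forward for Event (reader v1, writer v2):
  kind: State -> State, writer optional; from kind
  codes: no writer match
  audit: Address -> Address, writer required; from audit
  owner: string -> string, writer required; from owner
  verified: bool -> bool, writer required; from verified
  blob: no writer match
  writer scores: unknown to reader
  writer signature: unknown to reader
  audit.seq: int32 -> int32, writer required; from audit.seq
  audit.age: int64 -> int64, writer required; from audit.age
  audit.latitude: float64 -> float64, writer required; from audit.latitude
  audit.avatar: bytes -> bytes, writer optional; from audit.avatar
  violation R1 at blob
  violation R1 at codes
  violation R2 at scores
  violation R2 at signature
  => forward: BREAKING (4)
the other Event changes do not affect what is asked:
  field latitude in record Address: tag 9 changed to 13 -> no rule fires on it in Event's dialect; the asked verdict holds

forward: BREAKING [(blob, R1), (codes, R1), (scores, R2), (signature, R2)]


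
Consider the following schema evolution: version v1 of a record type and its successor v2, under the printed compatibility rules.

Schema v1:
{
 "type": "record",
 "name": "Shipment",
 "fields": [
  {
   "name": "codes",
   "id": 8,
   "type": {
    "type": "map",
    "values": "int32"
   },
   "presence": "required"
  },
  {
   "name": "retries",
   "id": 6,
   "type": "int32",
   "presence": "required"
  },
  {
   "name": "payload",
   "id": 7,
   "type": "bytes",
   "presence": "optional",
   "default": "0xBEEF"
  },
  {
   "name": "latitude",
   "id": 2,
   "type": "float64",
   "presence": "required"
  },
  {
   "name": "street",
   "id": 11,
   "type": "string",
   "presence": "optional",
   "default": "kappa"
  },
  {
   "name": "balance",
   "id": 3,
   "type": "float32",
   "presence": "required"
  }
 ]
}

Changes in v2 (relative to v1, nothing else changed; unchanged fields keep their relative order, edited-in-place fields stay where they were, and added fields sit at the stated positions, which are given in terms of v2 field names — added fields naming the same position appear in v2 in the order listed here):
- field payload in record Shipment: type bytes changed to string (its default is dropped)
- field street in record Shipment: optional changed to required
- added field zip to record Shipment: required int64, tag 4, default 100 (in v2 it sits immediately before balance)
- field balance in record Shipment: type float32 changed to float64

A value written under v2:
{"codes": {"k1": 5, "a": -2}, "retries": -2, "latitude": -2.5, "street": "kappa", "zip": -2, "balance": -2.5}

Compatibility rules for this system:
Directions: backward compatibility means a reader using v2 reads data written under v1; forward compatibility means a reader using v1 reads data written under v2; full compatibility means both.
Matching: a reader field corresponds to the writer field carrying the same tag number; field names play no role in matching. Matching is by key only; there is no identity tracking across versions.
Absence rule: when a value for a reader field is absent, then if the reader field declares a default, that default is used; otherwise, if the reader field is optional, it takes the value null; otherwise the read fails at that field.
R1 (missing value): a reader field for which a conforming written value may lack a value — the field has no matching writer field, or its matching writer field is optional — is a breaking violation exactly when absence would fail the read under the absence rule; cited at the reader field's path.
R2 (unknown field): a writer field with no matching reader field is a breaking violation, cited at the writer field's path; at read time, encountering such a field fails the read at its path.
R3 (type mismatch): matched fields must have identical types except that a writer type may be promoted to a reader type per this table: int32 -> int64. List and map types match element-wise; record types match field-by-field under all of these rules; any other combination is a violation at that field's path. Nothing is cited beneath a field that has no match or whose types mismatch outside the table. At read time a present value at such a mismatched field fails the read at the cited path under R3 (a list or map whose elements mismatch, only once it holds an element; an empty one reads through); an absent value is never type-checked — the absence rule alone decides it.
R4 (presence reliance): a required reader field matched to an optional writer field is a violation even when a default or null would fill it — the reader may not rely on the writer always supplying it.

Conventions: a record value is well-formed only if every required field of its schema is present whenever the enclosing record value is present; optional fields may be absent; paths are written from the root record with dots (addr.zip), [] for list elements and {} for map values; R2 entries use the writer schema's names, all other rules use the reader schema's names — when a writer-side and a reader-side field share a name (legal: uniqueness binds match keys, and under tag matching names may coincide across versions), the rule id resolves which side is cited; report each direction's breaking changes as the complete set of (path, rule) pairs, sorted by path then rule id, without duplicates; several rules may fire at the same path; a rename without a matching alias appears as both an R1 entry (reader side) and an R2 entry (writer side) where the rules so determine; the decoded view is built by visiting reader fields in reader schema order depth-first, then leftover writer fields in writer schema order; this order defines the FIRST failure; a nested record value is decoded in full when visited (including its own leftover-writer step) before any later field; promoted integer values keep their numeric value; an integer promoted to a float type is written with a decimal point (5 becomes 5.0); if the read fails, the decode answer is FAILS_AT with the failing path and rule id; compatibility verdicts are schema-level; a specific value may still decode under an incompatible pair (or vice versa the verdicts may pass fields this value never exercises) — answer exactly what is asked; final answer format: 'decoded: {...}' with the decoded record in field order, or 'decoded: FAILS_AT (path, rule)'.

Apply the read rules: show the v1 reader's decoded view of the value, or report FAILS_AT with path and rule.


the writer's type comes first in each Shipment pair
decoding the Shipment value with the v1 reader:
  codes := {"k1": 5, "a": -2}
  retries := -2
  payload := 0xBEEF (no value, default fills)
  latitude := -2.5
  street := "kappa"
  read fails at balance under R3
  => FAILS_AT (balance, R3)
the other Shipment changes do not affect what is asked:
  field payload in record Shipment: type bytes changed to string (its default is dropped) -> schema-level compatibility only; this Shipment value's decode is unchanged
  field street in record Shipment: optional changed to required -> schema-level compatibility only; this Shipment value's decode is unchanged
  added field zip to record Shipment: required int64, tag 4, default 100 (in v2 it sits immediately before balance) -> schema-level compatibility only; this Shipment value's decode is unchanged

decoded: FAILS_AT (balance, R3)


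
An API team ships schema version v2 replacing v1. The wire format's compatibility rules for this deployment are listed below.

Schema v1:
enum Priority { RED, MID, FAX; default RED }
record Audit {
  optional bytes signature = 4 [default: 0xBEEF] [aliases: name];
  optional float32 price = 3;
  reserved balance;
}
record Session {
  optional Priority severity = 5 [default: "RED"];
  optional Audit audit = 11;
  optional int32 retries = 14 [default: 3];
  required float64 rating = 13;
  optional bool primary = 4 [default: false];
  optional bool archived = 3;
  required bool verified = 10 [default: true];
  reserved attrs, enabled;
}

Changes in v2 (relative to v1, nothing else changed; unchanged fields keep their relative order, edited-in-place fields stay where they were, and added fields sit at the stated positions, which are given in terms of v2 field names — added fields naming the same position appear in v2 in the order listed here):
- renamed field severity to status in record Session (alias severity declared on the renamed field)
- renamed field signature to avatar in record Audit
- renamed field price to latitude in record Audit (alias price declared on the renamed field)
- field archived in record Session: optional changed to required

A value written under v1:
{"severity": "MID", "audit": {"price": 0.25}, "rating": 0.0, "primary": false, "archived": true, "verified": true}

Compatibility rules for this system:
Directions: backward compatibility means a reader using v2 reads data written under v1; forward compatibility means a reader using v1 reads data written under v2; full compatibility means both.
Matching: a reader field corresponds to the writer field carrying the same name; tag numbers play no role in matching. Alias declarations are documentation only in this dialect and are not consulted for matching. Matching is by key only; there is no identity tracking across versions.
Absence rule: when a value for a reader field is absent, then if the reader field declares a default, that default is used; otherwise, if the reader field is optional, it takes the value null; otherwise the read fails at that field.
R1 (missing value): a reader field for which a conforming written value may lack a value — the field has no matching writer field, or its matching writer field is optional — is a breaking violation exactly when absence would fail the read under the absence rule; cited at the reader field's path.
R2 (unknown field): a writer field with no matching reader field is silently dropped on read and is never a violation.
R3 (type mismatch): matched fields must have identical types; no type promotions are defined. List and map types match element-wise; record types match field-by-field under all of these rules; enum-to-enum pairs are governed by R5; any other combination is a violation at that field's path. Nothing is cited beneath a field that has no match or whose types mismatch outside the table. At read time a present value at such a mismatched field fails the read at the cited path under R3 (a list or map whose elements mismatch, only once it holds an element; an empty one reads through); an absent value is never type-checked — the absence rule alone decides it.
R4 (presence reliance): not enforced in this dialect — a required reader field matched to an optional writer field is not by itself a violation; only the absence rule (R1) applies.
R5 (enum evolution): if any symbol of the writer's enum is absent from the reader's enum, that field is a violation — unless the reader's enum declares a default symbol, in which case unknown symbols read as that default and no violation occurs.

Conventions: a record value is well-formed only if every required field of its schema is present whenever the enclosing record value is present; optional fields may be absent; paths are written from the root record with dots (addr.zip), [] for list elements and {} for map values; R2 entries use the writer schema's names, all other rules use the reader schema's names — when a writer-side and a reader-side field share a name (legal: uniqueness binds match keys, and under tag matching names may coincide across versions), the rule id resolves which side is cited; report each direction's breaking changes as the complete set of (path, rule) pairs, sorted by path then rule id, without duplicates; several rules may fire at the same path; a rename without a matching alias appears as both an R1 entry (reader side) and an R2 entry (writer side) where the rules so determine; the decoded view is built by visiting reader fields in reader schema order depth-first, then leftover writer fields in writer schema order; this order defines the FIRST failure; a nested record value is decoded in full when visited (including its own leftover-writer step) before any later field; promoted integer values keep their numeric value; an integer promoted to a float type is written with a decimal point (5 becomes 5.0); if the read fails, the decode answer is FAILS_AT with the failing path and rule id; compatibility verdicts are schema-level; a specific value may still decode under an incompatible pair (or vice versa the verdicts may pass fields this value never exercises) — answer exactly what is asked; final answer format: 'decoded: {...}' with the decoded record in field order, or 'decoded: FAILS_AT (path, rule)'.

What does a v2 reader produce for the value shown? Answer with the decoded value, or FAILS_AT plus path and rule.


decoded: {"status": "RED", "audit": {"avatar": 0xBEEF, "latitude": null}, "retries": 3, "rating": 0.0, "primary": false, "archived": true, "verified": true}

in Session below, arrows point writer -> reader
migrating the Session value to v2:
  status := "RED" (missing; default applied)
  audit.avatar := 0xBEEF (missing; default applied)
  audit.latitude := null (missing; optional => null)
  writer audit.price: no reader field; dropped
  retries := 3 (missing; default applied)
  rating := 0.0
  primary := false
  archived := true
  verified := true
  writer severity: no reader field; dropped
  => decoded: {"status": "RED", "audit": {"avatar": 0xBEEF, "latitude": null}, "retries": 3, "rating": 0.0, "primary": false, "archived": true, "verified": true}
diffs on Session not affecting the asked answer:
  field archived in record Session: optional changed to required -> a verdict-level change on Session — the shown value reads the same


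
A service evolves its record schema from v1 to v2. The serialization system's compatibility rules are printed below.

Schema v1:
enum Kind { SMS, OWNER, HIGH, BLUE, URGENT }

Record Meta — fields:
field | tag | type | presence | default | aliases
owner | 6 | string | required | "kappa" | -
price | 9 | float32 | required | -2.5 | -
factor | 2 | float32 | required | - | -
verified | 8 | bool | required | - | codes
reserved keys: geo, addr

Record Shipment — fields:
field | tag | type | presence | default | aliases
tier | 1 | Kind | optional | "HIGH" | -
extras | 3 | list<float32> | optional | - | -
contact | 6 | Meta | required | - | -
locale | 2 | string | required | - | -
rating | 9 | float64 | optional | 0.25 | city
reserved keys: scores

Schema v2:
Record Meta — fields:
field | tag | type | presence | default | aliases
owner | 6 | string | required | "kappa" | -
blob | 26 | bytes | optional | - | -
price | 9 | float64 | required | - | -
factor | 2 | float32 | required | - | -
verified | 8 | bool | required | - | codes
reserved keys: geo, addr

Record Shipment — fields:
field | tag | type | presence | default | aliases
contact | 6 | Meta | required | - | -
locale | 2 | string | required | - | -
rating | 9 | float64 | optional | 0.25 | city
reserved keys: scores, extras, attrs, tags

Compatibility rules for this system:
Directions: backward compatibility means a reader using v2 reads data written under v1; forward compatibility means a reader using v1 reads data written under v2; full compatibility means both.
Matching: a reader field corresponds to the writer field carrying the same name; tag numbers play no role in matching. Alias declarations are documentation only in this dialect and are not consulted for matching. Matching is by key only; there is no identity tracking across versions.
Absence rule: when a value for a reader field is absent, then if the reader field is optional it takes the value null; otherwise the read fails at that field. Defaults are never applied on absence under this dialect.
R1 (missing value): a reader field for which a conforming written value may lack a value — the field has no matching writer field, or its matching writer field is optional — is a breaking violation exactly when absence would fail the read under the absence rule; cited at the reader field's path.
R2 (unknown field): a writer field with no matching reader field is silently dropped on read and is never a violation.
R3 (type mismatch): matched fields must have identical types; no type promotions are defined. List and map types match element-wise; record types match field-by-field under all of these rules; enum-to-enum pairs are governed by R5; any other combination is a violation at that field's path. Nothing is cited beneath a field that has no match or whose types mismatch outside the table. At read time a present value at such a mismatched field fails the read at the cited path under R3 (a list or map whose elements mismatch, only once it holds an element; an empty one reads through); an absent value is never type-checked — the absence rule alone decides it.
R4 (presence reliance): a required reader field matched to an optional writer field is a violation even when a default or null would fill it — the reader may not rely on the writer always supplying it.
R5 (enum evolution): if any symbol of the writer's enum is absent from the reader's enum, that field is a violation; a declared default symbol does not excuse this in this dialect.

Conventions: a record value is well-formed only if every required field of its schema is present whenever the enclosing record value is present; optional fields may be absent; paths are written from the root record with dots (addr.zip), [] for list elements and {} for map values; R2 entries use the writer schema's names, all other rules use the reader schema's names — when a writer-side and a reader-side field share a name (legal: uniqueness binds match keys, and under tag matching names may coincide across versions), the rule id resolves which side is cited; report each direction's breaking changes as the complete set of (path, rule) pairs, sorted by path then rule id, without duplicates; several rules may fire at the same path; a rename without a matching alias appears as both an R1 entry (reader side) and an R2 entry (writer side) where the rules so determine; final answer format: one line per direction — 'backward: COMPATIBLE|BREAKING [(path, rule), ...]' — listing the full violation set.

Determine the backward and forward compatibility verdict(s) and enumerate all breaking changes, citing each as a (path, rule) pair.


in Shipment below, arrows point writer -> reader
backward for Shipment (reader v2, writer v1):
  writer required, Meta -> Meta: reader contact maps from writer contact
  writer required, string -> string: reader locale maps from writer locale
  writer optional, float64 -> float64: reader rating maps from writer rating
  tier (writer side), unknown to reader
  extras (writer side), unknown to reader
  writer required, string -> string: reader contact.owner maps from writer contact.owner
  contact.blob: no writer-side match
  writer required, float32 -> float64: reader contact.price maps from writer contact.price
  writer required, float32 -> float32: reader contact.factor maps from writer contact.factor
  writer required, bool -> bool: reader contact.verified maps from writer contact.verified
  rule R3 violated at contact.price
  backward on Shipment therefore BREAKING (1)
forward for Shipment (reader v1, writer v2):
  tier: no writer-side match
  extras: no writer-side match
  writer required, Meta -> Meta: reader contact maps from writer contact
  writer required, string -> string: reader locale maps from writer locale
  writer optional, float64 -> float64: reader rating maps from writer rating
  writer required, string -> string: reader contact.owner maps from writer contact.owner
  writer required, float64 -> float32: reader contact.price maps from writer contact.price
  writer required, float32 -> float32: reader contact.factor maps from writer contact.factor
  writer required, bool -> bool: reader contact.verified maps from writer contact.verified
  contact.blob (writer side), unknown to reader
  rule R3 violated at contact.price
  forward on Shipment therefore BREAKING (1)

backward: BREAKING [(contact.price, R3)]; forward: BREAKING [(contact.price, R3)]


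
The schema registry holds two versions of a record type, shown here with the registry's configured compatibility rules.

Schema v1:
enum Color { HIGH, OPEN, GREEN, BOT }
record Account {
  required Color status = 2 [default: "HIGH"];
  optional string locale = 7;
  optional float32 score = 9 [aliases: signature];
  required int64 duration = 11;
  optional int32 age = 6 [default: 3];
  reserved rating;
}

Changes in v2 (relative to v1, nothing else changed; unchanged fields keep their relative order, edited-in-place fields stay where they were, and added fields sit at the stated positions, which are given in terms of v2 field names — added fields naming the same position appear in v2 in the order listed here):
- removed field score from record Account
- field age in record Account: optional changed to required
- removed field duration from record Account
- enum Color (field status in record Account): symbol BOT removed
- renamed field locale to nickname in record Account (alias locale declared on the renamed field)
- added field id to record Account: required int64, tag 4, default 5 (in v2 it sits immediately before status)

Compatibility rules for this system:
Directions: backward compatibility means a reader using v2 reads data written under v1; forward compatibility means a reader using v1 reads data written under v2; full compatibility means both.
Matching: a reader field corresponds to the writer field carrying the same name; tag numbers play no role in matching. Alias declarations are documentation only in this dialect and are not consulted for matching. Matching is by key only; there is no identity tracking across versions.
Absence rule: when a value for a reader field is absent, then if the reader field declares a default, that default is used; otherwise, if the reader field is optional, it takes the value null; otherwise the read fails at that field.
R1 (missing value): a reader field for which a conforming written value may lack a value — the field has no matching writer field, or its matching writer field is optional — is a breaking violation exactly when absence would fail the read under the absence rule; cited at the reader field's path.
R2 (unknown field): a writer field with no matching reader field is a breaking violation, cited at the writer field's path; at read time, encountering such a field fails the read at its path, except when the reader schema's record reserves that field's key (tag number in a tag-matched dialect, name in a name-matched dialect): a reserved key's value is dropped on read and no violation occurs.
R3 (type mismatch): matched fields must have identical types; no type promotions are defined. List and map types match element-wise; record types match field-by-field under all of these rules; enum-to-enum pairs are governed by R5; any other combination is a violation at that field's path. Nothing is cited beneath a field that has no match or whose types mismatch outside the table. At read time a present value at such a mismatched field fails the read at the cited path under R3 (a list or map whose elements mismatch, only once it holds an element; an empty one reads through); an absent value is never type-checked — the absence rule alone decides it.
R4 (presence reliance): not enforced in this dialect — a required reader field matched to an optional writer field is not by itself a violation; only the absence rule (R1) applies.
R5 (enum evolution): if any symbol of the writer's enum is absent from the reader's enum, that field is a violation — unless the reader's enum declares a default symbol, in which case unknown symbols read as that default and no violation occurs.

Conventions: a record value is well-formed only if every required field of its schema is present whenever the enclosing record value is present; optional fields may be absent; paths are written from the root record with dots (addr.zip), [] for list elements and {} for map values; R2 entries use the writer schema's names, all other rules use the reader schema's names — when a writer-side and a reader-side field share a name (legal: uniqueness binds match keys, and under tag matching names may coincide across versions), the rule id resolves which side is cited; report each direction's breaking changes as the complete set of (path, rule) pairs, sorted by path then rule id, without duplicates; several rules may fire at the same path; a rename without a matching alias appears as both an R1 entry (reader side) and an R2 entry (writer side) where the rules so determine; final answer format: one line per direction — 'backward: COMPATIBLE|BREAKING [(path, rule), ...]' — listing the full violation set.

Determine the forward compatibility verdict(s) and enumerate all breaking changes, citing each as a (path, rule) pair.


in Account below, arrows point writer -> reader
forward analysis of Account with v1 as reader and v2 as writer:
  writer required, Color -> Color: reader status maps from writer status
  locale: no writer-side match
  score: no writer-side match
  duration: no writer-side match
  writer required, int32 -> int32: reader age maps from writer age
  id (writer side), unknown to reader
  nickname (writer side), unknown to reader
  breaking: (duration, R1)
  breaking: (id, R2)
  breaking: (nickname, R2)
  => forward: BREAKING (3)
the other Account changes do not affect what is asked:
  removed field score from record Account -> affects backward compatibility only, which is not asked
  field age in record Account: optional changed to required -> triggers nothing under Account's printed rules — same verdict
  enum Color (field status in record Account): symbol BOT removed -> affects backward compatibility only, which is not asked

forward: BREAKING [(duration, R1), (id, R2), (nickname, R2)]
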